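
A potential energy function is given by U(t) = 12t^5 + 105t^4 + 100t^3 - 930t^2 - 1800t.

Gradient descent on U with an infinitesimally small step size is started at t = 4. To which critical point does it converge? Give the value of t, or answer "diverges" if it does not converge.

2

U'(t) = 60(t - 2)(t + 1)(t + 3)(t + 5), so U'(4) = 37800.
Gradient descent moves in the -U' direction, i.e. t is decreasing.
The nearest critical point in that direction is t = 2, where U'' = 6300 > 0 (a local minimum). The iterate converges there.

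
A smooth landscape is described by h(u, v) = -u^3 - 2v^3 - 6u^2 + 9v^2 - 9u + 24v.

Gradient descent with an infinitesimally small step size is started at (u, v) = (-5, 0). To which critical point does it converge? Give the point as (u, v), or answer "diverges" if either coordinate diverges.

(-3, -1)

h is separable, so gradient descent decouples: u follows -∂h/∂u, v follows -∂h/∂v.
∂h/∂u = -3(u + 1)(u + 3); at u=-5 this is -24, so u increases.
∂h/∂v = -6(v - 4)(v + 1); at v=0 this is 24, so v decreases.
u converges to its nearest critical value -3 (a local min of the u-part); v converges to -1. The iterate converges to (-3, -1).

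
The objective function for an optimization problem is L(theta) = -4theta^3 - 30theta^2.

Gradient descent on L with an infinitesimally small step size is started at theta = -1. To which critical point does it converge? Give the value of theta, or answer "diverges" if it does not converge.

-5

L'(theta) = -12theta(theta + 5), so L'(-1) = 48.
Gradient descent moves in the -L' direction, i.e. theta is decreasing.
The nearest critical point in that direction is theta = -5, where L'' = 60 > 0 (a local minimum). The iterate converges there.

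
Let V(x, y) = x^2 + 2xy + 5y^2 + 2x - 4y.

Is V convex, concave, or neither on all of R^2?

V is quadratic, so its Hessian is the constant matrix H = [[2, 2], [2, 10]].
det(H) = 16, tr(H) = 12.
det(H) > 0 and tr(H) > 0, so H is positive definite everywhere: convex.

convex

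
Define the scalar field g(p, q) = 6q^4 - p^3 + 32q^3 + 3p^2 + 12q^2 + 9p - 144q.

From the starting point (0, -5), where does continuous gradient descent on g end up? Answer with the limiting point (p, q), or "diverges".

(-1, -3)

g is separable, so gradient descent decouples: p follows -∂g/∂p, q follows -∂g/∂q.
∂g/∂p = -3(p - 3)(p + 1); at p=0 this is 9, so p decreases.
∂g/∂q = 24(q - 1)(q + 2)(q + 3); at q=-5 this is -864, so q increases.
p converges to its nearest critical value -1 (a local min of the p-part); q converges to -3. The iterate converges to (-1, -3).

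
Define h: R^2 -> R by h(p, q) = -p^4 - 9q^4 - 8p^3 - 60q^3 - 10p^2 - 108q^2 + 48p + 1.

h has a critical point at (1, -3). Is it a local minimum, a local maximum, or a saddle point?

local maximum

The mixed partial ∂²h/∂p∂q is 0, so the Hessian at any point is diag(h_pp, h_qq) = diag(-4(3p^2 + 12p + 5), -36(3q^2 + 10q + 6)).
At (1, -3): H = diag(-80, -108).
Both eigenvalues are negative, so H is negative definite: a local maximum.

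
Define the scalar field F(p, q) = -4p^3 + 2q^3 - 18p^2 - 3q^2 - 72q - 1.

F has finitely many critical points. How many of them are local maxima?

F separates as a function of p plus a function of q, so ∇F=0 decouples.
∂F/∂p = -12p(p + 3) = 0 at p ∈ {-3, 0}; ∂F/∂q = 6(q - 4)(q + 3) = 0 at q ∈ {-3, 4}.
The Hessian is diagonal: diag(F_pp, F_qq). Second derivatives: F_pp(-3)=36, F_pp(0)=-36; F_qq(-3)=-42, F_qq(4)=42.
Local maxima occur where both diagonal entries negative: (0, -3). Count: 1.

1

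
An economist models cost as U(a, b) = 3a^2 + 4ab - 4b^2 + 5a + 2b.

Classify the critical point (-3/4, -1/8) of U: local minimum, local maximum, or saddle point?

saddle point

The Hessian of U is constant: H = [[6, 4], [4, -8]].
det(H) = 6·(-8) − 4² = -64.
Since det(H) < 0, H is indefinite and the critical point is a saddle point.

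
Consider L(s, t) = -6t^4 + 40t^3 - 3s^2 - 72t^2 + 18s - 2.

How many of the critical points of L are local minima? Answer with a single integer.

L separates as a function of s plus a function of t, so ∇L=0 decouples.
∂L/∂s = -6(s - 3) = 0 at s ∈ {3}; ∂L/∂t = -24t(t - 3)(t - 2) = 0 at t ∈ {0, 2, 3}.
The Hessian is diagonal: diag(L_ss, L_tt). Second derivatives: L_ss(3)=-6; L_tt(0)=-144, L_tt(2)=48, L_tt(3)=-72.
Local minima occur where both diagonal entries positive: none. Count: 0.

0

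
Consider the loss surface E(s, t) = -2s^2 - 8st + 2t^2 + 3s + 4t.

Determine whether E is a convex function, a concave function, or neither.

neither

E is quadratic, so its Hessian is the constant matrix H = [[-4, -8], [-8, 4]].
det(H) = -80, tr(H) = 0.
det(H) < 0, so H is indefinite: neither convex nor concave.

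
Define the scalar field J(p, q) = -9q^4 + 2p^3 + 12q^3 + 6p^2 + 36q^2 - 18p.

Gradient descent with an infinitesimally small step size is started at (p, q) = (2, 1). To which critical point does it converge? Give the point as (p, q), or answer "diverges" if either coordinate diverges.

J is separable, so gradient descent decouples: p follows -∂J/∂p, q follows -∂J/∂q.
∂J/∂p = 6(p - 1)(p + 3); at p=2 this is 30, so p decreases.
∂J/∂q = -36q(q - 2)(q + 1); at q=1 this is 72, so q decreases.
p converges to its nearest critical value 1 (a local min of the p-part); q converges to 0. The iterate converges to (1, 0).

(1, 0)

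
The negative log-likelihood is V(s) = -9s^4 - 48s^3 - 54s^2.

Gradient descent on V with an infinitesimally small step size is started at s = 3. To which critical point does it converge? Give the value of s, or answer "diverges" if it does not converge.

V'(s) = -36s(s + 1)(s + 3), so V'(3) = -2592.
Gradient descent moves in the -V' direction, i.e. s is increasing.
There is no critical point above s=3, and V' keeps the same sign, so the iterate runs off to +∞.

diverges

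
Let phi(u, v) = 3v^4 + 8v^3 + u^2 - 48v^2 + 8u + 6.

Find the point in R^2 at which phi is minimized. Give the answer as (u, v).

phi(u,v) separates as P(u) + Q(v) + 6, so its minimum is min P + min Q + 6.
P'(u) = 2u + 8 vanishes at u ∈ {-4}; Q'(v) = 12v(v - 2)(v + 4) vanishes at v ∈ {-4, 0, 2}.
Local minima of P (where P''>0): P(-4)=-16. Local minima of Q: Q(-4)=-512, Q(2)=-80.
So the global minimum of phi is P(-4) + Q(-4) + 6 = -16 − 512 + 6 = -522, attained at (-4, -4).

(-4, -4)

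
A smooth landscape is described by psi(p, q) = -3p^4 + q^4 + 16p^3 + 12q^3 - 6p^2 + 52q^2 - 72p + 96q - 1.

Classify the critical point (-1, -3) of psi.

The mixed partial ∂²psi/∂p∂q is 0, so the Hessian at any point is diag(psi_pp, psi_qq) = diag(12(-3p^2 + 8p - 1), 4(3q^2 + 18q + 26)).
At (-1, -3): H = diag(-144, -4).
Both eigenvalues are negative, so H is negative definite: a local maximum.

local maximum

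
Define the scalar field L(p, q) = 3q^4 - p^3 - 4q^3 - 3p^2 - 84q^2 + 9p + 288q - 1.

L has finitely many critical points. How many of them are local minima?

2

L separates as a function of p plus a function of q, so ∇L=0 decouples.
∂L/∂p = -3(p - 1)(p + 3) = 0 at p ∈ {-3, 1}; ∂L/∂q = 12(q - 3)(q - 2)(q + 4) = 0 at q ∈ {-4, 2, 3}.
The Hessian is diagonal: diag(L_pp, L_qq). Second derivatives: L_pp(-3)=12, L_pp(1)=-12; L_qq(-4)=504, L_qq(2)=-72, L_qq(3)=84.
Local minima occur where both diagonal entries positive: (-3, -4), (-3, 3). Count: 2.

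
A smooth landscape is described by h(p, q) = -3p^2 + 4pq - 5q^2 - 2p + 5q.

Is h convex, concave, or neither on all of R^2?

h is quadratic, so its Hessian is the constant matrix H = [[-6, 4], [4, -10]].
det(H) = 44, tr(H) = -16.
det(H) > 0 and tr(H) < 0, so H is negative definite everywhere: concave.

concave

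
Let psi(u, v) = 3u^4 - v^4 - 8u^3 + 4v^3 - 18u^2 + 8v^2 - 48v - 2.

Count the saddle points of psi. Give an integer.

5

psi separates as a function of u plus a function of v, so ∇psi=0 decouples.
∂psi/∂u = 12u(u - 3)(u + 1) = 0 at u ∈ {-1, 0, 3}; ∂psi/∂v = -4(v - 3)(v - 2)(v + 2) = 0 at v ∈ {-2, 2, 3}.
The Hessian is diagonal: diag(psi_uu, psi_vv). Second derivatives: psi_uu(-1)=48, psi_uu(0)=-36, psi_uu(3)=144; psi_vv(-2)=-80, psi_vv(2)=16, psi_vv(3)=-20.
Saddle points occur where the two diagonal entries have opposite signs: (-1, -2), (-1, 3), (0, 2), (3, -2), (3, 3). Count: 5.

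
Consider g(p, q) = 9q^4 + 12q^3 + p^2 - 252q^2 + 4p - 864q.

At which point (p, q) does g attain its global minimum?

(-2, 4)

g(p,q) separates as A(p) + B(q), so its minimum is min A + min B.
A'(p) = 2p + 4 vanishes at p ∈ {-2}; B'(q) = 36(q - 4)(q + 2)(q + 3) vanishes at q ∈ {-3, -2, 4}.
Local minima of A (where A''>0): A(-2)=-4. Local minima of B: B(-3)=729, B(4)=-4416.
So the global minimum of g is A(-2) + B(4) = -4 − 4416 = -4420, attained at (-2, 4).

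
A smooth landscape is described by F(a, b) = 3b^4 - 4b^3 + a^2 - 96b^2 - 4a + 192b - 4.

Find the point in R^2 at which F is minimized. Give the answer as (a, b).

F(a,b) separates as P(a) + Q(b) − 4, so its minimum is min P + min Q − 4.
P'(a) = 2a - 4 vanishes at a ∈ {2}; Q'(b) = 12(b - 4)(b - 1)(b + 4) vanishes at b ∈ {-4, 1, 4}.
Local minima of P (where P''>0): P(2)=-4. Local minima of Q: Q(-4)=-1280, Q(4)=-256.
So the global minimum of F is P(2) + Q(-4) − 4 = -4 − 1280 − 4 = -1288, attained at (2, -4).

(2, -4)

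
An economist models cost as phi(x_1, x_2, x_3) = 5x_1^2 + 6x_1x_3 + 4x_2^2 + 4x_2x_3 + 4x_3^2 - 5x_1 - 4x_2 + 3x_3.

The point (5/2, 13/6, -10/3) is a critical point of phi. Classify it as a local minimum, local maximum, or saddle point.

The Hessian is constant: H = [[10, 0, 6], [0, 8, 4], [6, 4, 8]].
Leading principal minors: Δ₁ = 10, Δ₂ = 80, Δ₃ = 192.
All leading minors are positive, so H is positive definite: a local minimum.

local minimum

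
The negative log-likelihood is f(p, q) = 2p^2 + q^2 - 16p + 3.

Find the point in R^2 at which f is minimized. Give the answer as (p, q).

f(p,q) separates as A(p) + B(q) + 3, so its minimum is min A + min B + 3.
A'(p) = 4p - 16 vanishes at p ∈ {4}; B'(q) = 2q vanishes at q ∈ {0}.
Local minima of A (where A''>0): A(4)=-32. Local minima of B: B(0)=0.
So the global minimum of f is A(4) + B(0) + 3 = -32 + 0 + 3 = -29, attained at (4, 0).

(4, 0)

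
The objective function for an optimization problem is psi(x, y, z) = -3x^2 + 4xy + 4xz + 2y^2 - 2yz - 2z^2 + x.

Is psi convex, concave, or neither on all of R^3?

neither

psi is quadratic, so its Hessian is the constant matrix H = [[-6, 4, 4], [4, 4, -2], [4, -2, -4]].
Leading principal minors: -6, -40, 56.
Neither pattern holds ⇒ H is indefinite ⇒ neither convex nor concave.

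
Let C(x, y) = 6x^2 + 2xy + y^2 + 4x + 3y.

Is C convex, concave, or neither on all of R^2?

convex

C is quadratic, so its Hessian is the constant matrix H = [[12, 2], [2, 2]].
det(H) = 20, tr(H) = 14.
det(H) > 0 and tr(H) > 0, so H is positive definite everywhere: convex.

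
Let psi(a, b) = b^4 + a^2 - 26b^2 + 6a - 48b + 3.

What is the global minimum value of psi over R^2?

psi(a,b) separates as P(a) + Q(b) + 3, so its minimum is min P + min Q + 3.
P'(a) = 2a + 6 vanishes at a ∈ {-3}; Q'(b) = 4(b - 4)(b + 1)(b + 3) vanishes at b ∈ {-3, -1, 4}.
Local minima of P (where P''>0): P(-3)=-9. Local minima of Q: Q(-3)=-9, Q(4)=-352.
So the global minimum of psi is P(-3) + Q(4) + 3 = -9 − 352 + 3 = -358, attained at (-3, 4).

-358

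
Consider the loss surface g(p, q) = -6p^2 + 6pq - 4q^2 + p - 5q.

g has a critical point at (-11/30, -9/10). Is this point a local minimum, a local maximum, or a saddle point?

The Hessian of g is constant: H = [[-12, 6], [6, -8]].
det(H) = (-12)·(-8) − 6² = 60.
det(H) > 0 and tr(H) = -20 < 0, so H is negative definite and the point is a local maximum.

local maximum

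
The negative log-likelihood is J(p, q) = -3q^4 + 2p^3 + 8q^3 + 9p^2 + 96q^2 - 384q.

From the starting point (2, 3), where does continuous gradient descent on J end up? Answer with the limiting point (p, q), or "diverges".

(0, 2)

J is separable, so gradient descent decouples: p follows -∂J/∂p, q follows -∂J/∂q.
∂J/∂p = 6p(p + 3); at p=2 this is 60, so p decreases.
∂J/∂q = -12(q - 4)(q - 2)(q + 4); at q=3 this is 84, so q decreases.
p converges to its nearest critical value 0 (a local min of the p-part); q converges to 2. The iterate converges to (0, 2).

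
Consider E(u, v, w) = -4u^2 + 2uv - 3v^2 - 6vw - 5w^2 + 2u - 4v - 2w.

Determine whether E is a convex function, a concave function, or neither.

E is quadratic, so its Hessian is the constant matrix H = [[-8, 2, 0], [2, -6, -6], [0, -6, -10]].
Leading principal minors: -8, 44, -152.
Signs alternate −, +, − ⇒ H ≺ 0 ⇒ concave.

concave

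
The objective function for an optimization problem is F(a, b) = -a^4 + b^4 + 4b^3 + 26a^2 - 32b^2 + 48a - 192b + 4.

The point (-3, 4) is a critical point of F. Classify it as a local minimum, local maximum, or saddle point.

The mixed partial ∂²F/∂a∂b is 0, so the Hessian at any point is diag(F_aa, F_bb) = diag(4(-3a^2 + 13), 4(3b^2 + 6b - 16)).
At (-3, 4): H = diag(-56, 224).
The eigenvalues have opposite signs, so H is indefinite: a saddle point.

saddle point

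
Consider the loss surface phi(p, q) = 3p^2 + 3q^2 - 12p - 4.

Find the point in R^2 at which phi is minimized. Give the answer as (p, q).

phi(p,q) separates as A(p) + B(q) − 4, so its minimum is min A + min B − 4.
A'(p) = 6p - 12 vanishes at p ∈ {2}; B'(q) = 6q vanishes at q ∈ {0}.
Local minima of A (where A''>0): A(2)=-12. Local minima of B: B(0)=0.
So the global minimum of phi is A(2) + B(0) − 4 = -12 + 0 − 4 = -16, attained at (2, 0).

(2, 0)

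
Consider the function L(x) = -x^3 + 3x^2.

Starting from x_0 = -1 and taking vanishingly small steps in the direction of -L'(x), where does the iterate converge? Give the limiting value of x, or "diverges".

L'(x) = -3x(x - 2), so L'(-1) = -9.
Gradient descent moves in the -L' direction, i.e. x is increasing.
The nearest critical point in that direction is x = 0, where L'' = 6 > 0 (a local minimum). The iterate converges there.

0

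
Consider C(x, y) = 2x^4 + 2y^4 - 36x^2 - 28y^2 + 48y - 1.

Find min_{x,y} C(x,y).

C(x,y) separates as P(x) + Q(y) − 1, so its minimum is min P + min Q − 1.
P'(x) = 8x(x - 3)(x + 3) vanishes at x ∈ {-3, 0, 3}; Q'(y) = 8(y - 2)(y - 1)(y + 3) vanishes at y ∈ {-3, 1, 2}.
Local minima of P (where P''>0): P(-3)=-162, P(3)=-162. Local minima of Q: Q(-3)=-234, Q(2)=16.
So the global minimum of C is P(-3) + Q(-3) − 1 = -162 − 234 − 1 = -397, attained at (-3, -3).

-397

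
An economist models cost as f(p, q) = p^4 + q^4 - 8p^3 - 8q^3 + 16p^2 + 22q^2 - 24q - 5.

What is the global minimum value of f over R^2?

-14

f(p,q) separates as A(p) + B(q) − 5, so its minimum is min A + min B − 5.
A'(p) = 4p(p - 4)(p - 2) vanishes at p ∈ {0, 2, 4}; B'(q) = 4(q - 3)(q - 2)(q - 1) vanishes at q ∈ {1, 2, 3}.
Local minima of A (where A''>0): A(0)=0, A(4)=0. Local minima of B: B(1)=-9, B(3)=-9.
So the global minimum of f is A(0) + B(1) − 5 = 0 − 9 − 5 = -14, attained at (0, 1).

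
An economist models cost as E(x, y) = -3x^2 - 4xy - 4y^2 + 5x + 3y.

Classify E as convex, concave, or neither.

concave

E is quadratic, so its Hessian is the constant matrix H = [[-6, -4], [-4, -8]].
det(H) = 32, tr(H) = -14.
det(H) > 0 and tr(H) < 0, so H is negative definite everywhere: concave.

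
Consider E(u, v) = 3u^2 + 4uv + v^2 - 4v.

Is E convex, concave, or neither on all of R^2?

neither

E is quadratic, so its Hessian is the constant matrix H = [[6, 4], [4, 2]].
det(H) = -4, tr(H) = 8.
det(H) < 0, so H is indefinite: neither convex nor concave.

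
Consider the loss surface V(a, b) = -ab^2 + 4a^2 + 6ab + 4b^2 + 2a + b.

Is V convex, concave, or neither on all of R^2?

The term -ab^2 is cubic, so the Hessian is not constant.
∂²V/∂b² = -2a + 8, which takes both signs as a varies (negative for sufficiently large a). A diagonal entry of the Hessian changing sign means the Hessian is neither positive- nor negative-semidefinite on all of R^2.

neither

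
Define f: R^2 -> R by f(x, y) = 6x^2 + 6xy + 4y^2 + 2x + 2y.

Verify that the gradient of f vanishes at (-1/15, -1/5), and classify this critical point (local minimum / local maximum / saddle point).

∇f = (12x + 6y + 2, 6x + 8y + 2); substituting (-1/15, -1/5) gives ∇f = (0, 0), so (-1/15, -1/5) is indeed a critical point.
The Hessian of f is constant: H = [[12, 6], [6, 8]].
det(H) = 12·8 − 6² = 60.
det(H) > 0 and tr(H) = 20 > 0, so H is positive definite and the point is a local minimum.

local minimum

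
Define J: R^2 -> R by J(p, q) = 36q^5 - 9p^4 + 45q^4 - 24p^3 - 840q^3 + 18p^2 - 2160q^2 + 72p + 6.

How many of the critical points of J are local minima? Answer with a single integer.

J separates as a function of p plus a function of q, so ∇J=0 decouples.
∂J/∂p = -36(p - 1)(p + 1)(p + 2) = 0 at p ∈ {-2, -1, 1}; ∂J/∂q = 180q(q - 4)(q + 2)(q + 3) = 0 at q ∈ {-3, -2, 0, 4}.
The Hessian is diagonal: diag(J_pp, J_qq). Second derivatives: J_pp(-2)=-108, J_pp(-1)=72, J_pp(1)=-216; J_qq(-3)=-3780, J_qq(-2)=2160, J_qq(0)=-4320, J_qq(4)=30240.
Local minima occur where both diagonal entries positive: (-1, -2), (-1, 4). Count: 2.

2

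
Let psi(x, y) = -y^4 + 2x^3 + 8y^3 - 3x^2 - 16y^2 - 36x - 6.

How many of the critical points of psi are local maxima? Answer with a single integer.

psi separates as a function of x plus a function of y, so ∇psi=0 decouples.
∂psi/∂x = 6(x - 3)(x + 2) = 0 at x ∈ {-2, 3}; ∂psi/∂y = -4y(y - 4)(y - 2) = 0 at y ∈ {0, 2, 4}.
The Hessian is diagonal: diag(psi_xx, psi_yy). Second derivatives: psi_xx(-2)=-30, psi_xx(3)=30; psi_yy(0)=-32, psi_yy(2)=16, psi_yy(4)=-32.
Local maxima occur where both diagonal entries negative: (-2, 0), (-2, 4). Count: 2.

2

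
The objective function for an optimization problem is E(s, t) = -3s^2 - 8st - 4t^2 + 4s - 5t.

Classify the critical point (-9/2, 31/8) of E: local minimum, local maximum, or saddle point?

saddle point

The Hessian of E is constant: H = [[-6, -8], [-8, -8]].
det(H) = (-6)·(-8) − (-8)² = -16.
Since det(H) < 0, H is indefinite and the critical point is a saddle point.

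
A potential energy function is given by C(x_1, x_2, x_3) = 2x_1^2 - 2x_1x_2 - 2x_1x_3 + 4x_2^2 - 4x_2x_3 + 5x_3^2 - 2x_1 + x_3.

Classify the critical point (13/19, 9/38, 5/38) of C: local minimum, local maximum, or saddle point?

The Hessian is constant: H = [[4, -2, -2], [-2, 8, -4], [-2, -4, 10]].
Leading principal minors: Δ₁ = 4, Δ₂ = 28, Δ₃ = 152.
All leading minors are positive, so H is positive definite: a local minimum.

local minimum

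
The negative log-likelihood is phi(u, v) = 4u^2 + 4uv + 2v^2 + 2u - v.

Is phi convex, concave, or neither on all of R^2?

phi is quadratic, so its Hessian is the constant matrix H = [[8, 4], [4, 4]].
det(H) = 16, tr(H) = 12.
det(H) > 0 and tr(H) > 0, so H is positive definite everywhere: convex.

convex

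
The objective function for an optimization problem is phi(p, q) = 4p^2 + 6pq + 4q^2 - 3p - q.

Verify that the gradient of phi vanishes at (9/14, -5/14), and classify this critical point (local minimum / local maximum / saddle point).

local minimum

∇phi = (8p + 6q - 3, 6p + 8q - 1); substituting (9/14, -5/14) gives ∇phi = (0, 0), so (9/14, -5/14) is indeed a critical point.
The Hessian of phi is constant: H = [[8, 6], [6, 8]].
det(H) = 8·8 − 6² = 28.
det(H) > 0 and tr(H) = 16 > 0, so H is positive definite and the point is a local minimum.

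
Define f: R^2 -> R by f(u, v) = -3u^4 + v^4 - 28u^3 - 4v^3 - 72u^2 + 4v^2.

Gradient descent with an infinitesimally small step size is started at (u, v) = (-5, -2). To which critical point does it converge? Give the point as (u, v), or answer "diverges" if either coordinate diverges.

f is separable, so gradient descent decouples: u follows -∂f/∂u, v follows -∂f/∂v.
∂f/∂u = -12u(u + 3)(u + 4); at u=-5 this is 120, so u decreases.
∂f/∂v = 4v(v - 2)(v - 1); at v=-2 this is -96, so v increases.
The u-coordinate has no critical point in that direction and runs off to infinity.

diverges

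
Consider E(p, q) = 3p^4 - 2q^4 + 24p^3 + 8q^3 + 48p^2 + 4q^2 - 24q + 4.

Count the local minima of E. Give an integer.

E separates as a function of p plus a function of q, so ∇E=0 decouples.
∂E/∂p = 12p(p + 2)(p + 4) = 0 at p ∈ {-4, -2, 0}; ∂E/∂q = -8(q - 3)(q - 1)(q + 1) = 0 at q ∈ {-1, 1, 3}.
The Hessian is diagonal: diag(E_pp, E_qq). Second derivatives: E_pp(-4)=96, E_pp(-2)=-48, E_pp(0)=96; E_qq(-1)=-64, E_qq(1)=32, E_qq(3)=-64.
Local minima occur where both diagonal entries positive: (-4, 1), (0, 1). Count: 2.

2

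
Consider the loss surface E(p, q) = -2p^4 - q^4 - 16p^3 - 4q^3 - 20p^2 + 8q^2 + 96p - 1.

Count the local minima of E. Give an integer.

E separates as a function of p plus a function of q, so ∇E=0 decouples.
∂E/∂p = -8(p - 1)(p + 3)(p + 4) = 0 at p ∈ {-4, -3, 1}; ∂E/∂q = -4q(q - 1)(q + 4) = 0 at q ∈ {-4, 0, 1}.
The Hessian is diagonal: diag(E_pp, E_qq). Second derivatives: E_pp(-4)=-40, E_pp(-3)=32, E_pp(1)=-160; E_qq(-4)=-80, E_qq(0)=16, E_qq(1)=-20.
Local minima occur where both diagonal entries positive: (-3, 0). Count: 1.

1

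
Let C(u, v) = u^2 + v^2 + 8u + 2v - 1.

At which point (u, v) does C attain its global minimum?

(-4, -1)

C(u,v) separates as P(u) + Q(v) − 1, so its minimum is min P + min Q − 1.
P'(u) = 2u + 8 vanishes at u ∈ {-4}; Q'(v) = 2v + 2 vanishes at v ∈ {-1}.
Local minima of P (where P''>0): P(-4)=-16. Local minima of Q: Q(-1)=-1.
So the global minimum of C is P(-4) + Q(-1) − 1 = -16 − 1 − 1 = -18, attained at (-4, -1).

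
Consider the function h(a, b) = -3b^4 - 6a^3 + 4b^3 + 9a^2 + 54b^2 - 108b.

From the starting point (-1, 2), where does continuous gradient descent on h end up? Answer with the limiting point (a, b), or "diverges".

h is separable, so gradient descent decouples: a follows -∂h/∂a, b follows -∂h/∂b.
∂h/∂a = -18a(a - 1); at a=-1 this is -36, so a increases.
∂h/∂b = -12(b - 3)(b - 1)(b + 3); at b=2 this is 60, so b decreases.
a converges to its nearest critical value 0 (a local min of the a-part); b converges to 1. The iterate converges to (0, 1).

(0, 1)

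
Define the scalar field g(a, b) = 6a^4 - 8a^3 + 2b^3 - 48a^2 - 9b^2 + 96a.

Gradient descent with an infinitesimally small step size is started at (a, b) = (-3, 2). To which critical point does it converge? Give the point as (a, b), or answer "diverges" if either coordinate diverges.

(-2, 3)

g is separable, so gradient descent decouples: a follows -∂g/∂a, b follows -∂g/∂b.
∂g/∂a = 24(a - 2)(a - 1)(a + 2); at a=-3 this is -480, so a increases.
∂g/∂b = 6b(b - 3); at b=2 this is -12, so b increases.
a converges to its nearest critical value -2 (a local min of the a-part); b converges to 3. The iterate converges to (-2, 3).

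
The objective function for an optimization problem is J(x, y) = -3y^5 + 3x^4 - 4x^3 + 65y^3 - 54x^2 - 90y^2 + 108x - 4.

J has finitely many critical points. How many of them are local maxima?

2

J separates as a function of x plus a function of y, so ∇J=0 decouples.
∂J/∂x = 12(x - 3)(x - 1)(x + 3) = 0 at x ∈ {-3, 1, 3}; ∂J/∂y = -15y(y - 3)(y - 1)(y + 4) = 0 at y ∈ {-4, 0, 1, 3}.
The Hessian is diagonal: diag(J_xx, J_yy). Second derivatives: J_xx(-3)=288, J_xx(1)=-96, J_xx(3)=144; J_yy(-4)=2100, J_yy(0)=-180, J_yy(1)=150, J_yy(3)=-630.
Local maxima occur where both diagonal entries negative: (1, 0), (1, 3). Count: 2.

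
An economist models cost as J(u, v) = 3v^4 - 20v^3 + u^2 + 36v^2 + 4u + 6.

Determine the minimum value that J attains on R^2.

2

J(u,v) separates as P(u) + Q(v) + 6, so its minimum is min P + min Q + 6.
P'(u) = 2u + 4 vanishes at u ∈ {-2}; Q'(v) = 12v(v - 3)(v - 2) vanishes at v ∈ {0, 2, 3}.
Local minima of P (where P''>0): P(-2)=-4. Local minima of Q: Q(0)=0, Q(3)=27.
So the global minimum of J is P(-2) + Q(0) + 6 = -4 + 0 + 6 = 2, attained at (-2, 0).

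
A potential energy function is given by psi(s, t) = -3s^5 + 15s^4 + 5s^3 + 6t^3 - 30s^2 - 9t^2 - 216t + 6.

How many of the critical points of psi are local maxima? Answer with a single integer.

psi separates as a function of s plus a function of t, so ∇psi=0 decouples.
∂psi/∂s = -15s(s - 4)(s - 1)(s + 1) = 0 at s ∈ {-1, 0, 1, 4}; ∂psi/∂t = 18(t - 4)(t + 3) = 0 at t ∈ {-3, 4}.
The Hessian is diagonal: diag(psi_ss, psi_tt). Second derivatives: psi_ss(-1)=150, psi_ss(0)=-60, psi_ss(1)=90, psi_ss(4)=-900; psi_tt(-3)=-126, psi_tt(4)=126.
Local maxima occur where both diagonal entries negative: (0, -3), (4, -3). Count: 2.

2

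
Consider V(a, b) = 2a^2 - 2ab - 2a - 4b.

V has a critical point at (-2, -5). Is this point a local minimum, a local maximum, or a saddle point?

The Hessian of V is constant: H = [[4, -2], [-2, 0]].
det(H) = 4·0 − (-2)² = -4.
Since det(H) < 0, H is indefinite and the critical point is a saddle point.

saddle point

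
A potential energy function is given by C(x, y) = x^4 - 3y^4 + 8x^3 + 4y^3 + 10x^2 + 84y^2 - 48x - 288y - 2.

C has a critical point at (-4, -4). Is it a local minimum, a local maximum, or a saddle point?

saddle point

The mixed partial ∂²C/∂x∂y is 0, so the Hessian at any point is diag(C_xx, C_yy) = diag(4(3x^2 + 12x + 5), 12(-3y^2 + 2y + 14)).
At (-4, -4): H = diag(20, -504).
The eigenvalues have opposite signs, so H is indefinite: a saddle point.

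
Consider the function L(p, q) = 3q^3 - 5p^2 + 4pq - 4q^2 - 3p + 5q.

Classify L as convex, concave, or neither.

The term 3q^3 is cubic, so the Hessian is not constant.
∂²L/∂q² = 18q - 8, which takes both signs as q varies (negative for sufficiently negative q). A diagonal entry of the Hessian changing sign means the Hessian is neither positive- nor negative-semidefinite on all of R^2.

neither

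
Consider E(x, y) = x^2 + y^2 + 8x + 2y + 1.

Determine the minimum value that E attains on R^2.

-16

E(x,y) separates as P(x) + Q(y) + 1, so its minimum is min P + min Q + 1.
P'(x) = 2x + 8 vanishes at x ∈ {-4}; Q'(y) = 2y + 2 vanishes at y ∈ {-1}.
Local minima of P (where P''>0): P(-4)=-16. Local minima of Q: Q(-1)=-1.
So the global minimum of E is P(-4) + Q(-1) + 1 = -16 − 1 + 1 = -16, attained at (-4, -1).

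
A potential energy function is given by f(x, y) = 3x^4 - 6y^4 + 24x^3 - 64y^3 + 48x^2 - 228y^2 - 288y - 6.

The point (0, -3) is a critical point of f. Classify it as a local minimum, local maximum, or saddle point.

The mixed partial ∂²f/∂x∂y is 0, so the Hessian at any point is diag(f_xx, f_yy) = diag(12(3x^2 + 12x + 8), -24(3y^2 + 16y + 19)).
At (0, -3): H = diag(96, 48).
Both eigenvalues are positive, so H is positive definite: a local minimum.

local minimum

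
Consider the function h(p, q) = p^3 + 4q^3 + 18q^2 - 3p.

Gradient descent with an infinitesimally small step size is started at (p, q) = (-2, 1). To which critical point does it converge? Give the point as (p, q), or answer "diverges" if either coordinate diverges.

diverges

h is separable, so gradient descent decouples: p follows -∂h/∂p, q follows -∂h/∂q.
∂h/∂p = 3(p - 1)(p + 1); at p=-2 this is 9, so p decreases.
∂h/∂q = 12q(q + 3); at q=1 this is 48, so q decreases.
The p-coordinate has no critical point in that direction and runs off to infinity.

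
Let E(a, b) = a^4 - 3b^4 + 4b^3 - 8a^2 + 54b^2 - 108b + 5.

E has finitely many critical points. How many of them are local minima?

2

E separates as a function of a plus a function of b, so ∇E=0 decouples.
∂E/∂a = 4a(a - 2)(a + 2) = 0 at a ∈ {-2, 0, 2}; ∂E/∂b = -12(b - 3)(b - 1)(b + 3) = 0 at b ∈ {-3, 1, 3}.
The Hessian is diagonal: diag(E_aa, E_bb). Second derivatives: E_aa(-2)=32, E_aa(0)=-16, E_aa(2)=32; E_bb(-3)=-288, E_bb(1)=96, E_bb(3)=-144.
Local minima occur where both diagonal entries positive: (-2, 1), (2, 1). Count: 2.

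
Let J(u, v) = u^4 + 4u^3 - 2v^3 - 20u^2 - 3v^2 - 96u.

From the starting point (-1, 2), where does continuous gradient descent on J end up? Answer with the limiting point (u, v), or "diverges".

J is separable, so gradient descent decouples: u follows -∂J/∂u, v follows -∂J/∂v.
∂J/∂u = 4(u - 3)(u + 2)(u + 4); at u=-1 this is -48, so u increases.
∂J/∂v = -6v(v + 1); at v=2 this is -36, so v increases.
The v-coordinate has no critical point in that direction and runs off to infinity.

diverges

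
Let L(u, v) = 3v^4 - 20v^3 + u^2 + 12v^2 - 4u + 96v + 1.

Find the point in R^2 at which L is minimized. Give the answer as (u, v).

L(u,v) separates as P(u) + Q(v) + 1, so its minimum is min P + min Q + 1.
P'(u) = 2u - 4 vanishes at u ∈ {2}; Q'(v) = 12(v - 4)(v - 2)(v + 1) vanishes at v ∈ {-1, 2, 4}.
Local minima of P (where P''>0): P(2)=-4. Local minima of Q: Q(-1)=-61, Q(4)=64.
So the global minimum of L is P(2) + Q(-1) + 1 = -4 − 61 + 1 = -64, attained at (2, -1).

(2, -1)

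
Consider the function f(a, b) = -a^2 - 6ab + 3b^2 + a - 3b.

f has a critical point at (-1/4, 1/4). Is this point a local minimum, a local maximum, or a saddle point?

The Hessian of f is constant: H = [[-2, -6], [-6, 6]].
det(H) = (-2)·6 − (-6)² = -48.
Since det(H) < 0, H is indefinite and the critical point is a saddle point.

saddle point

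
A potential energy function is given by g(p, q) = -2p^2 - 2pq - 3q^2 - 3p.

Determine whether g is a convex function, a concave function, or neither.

g is quadratic, so its Hessian is the constant matrix H = [[-4, -2], [-2, -6]].
det(H) = 20, tr(H) = -10.
det(H) > 0 and tr(H) < 0, so H is negative definite everywhere: concave.

concave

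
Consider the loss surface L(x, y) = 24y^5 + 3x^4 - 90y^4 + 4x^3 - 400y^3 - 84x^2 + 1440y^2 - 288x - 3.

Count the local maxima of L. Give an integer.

2

L separates as a function of x plus a function of y, so ∇L=0 decouples.
∂L/∂x = 12(x - 4)(x + 2)(x + 3) = 0 at x ∈ {-3, -2, 4}; ∂L/∂y = 120y(y - 4)(y - 2)(y + 3) = 0 at y ∈ {-3, 0, 2, 4}.
The Hessian is diagonal: diag(L_xx, L_yy). Second derivatives: L_xx(-3)=84, L_xx(-2)=-72, L_xx(4)=504; L_yy(-3)=-12600, L_yy(0)=2880, L_yy(2)=-2400, L_yy(4)=6720.
Local maxima occur where both diagonal entries negative: (-2, -3), (-2, 2). Count: 2.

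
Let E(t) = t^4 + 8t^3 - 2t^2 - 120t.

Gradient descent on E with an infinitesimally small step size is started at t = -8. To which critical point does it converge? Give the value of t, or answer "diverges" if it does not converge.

-5

E'(t) = 4(t - 2)(t + 3)(t + 5), so E'(-8) = -600.
Gradient descent moves in the -E' direction, i.e. t is increasing.
The nearest critical point in that direction is t = -5, where E'' = 56 > 0 (a local minimum). The iterate converges there.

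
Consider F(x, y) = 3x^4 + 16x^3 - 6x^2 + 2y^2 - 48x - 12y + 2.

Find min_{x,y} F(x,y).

-176

F(x,y) separates as P(x) + Q(y) + 2, so its minimum is min P + min Q + 2.
P'(x) = 12(x - 1)(x + 1)(x + 4) vanishes at x ∈ {-4, -1, 1}; Q'(y) = 4y - 12 vanishes at y ∈ {3}.
Local minima of P (where P''>0): P(-4)=-160, P(1)=-35. Local minima of Q: Q(3)=-18.
So the global minimum of F is P(-4) + Q(3) + 2 = -160 − 18 + 2 = -176, attained at (-4, 3).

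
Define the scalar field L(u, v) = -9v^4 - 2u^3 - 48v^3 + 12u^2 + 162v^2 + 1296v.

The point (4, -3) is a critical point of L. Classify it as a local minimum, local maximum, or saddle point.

The mixed partial ∂²L/∂u∂v is 0, so the Hessian at any point is diag(L_uu, L_vv) = diag(12(-u + 2), 36(-3v^2 - 8v + 9)).
At (4, -3): H = diag(-24, 216).
The eigenvalues have opposite signs, so H is indefinite: a saddle point.

saddle point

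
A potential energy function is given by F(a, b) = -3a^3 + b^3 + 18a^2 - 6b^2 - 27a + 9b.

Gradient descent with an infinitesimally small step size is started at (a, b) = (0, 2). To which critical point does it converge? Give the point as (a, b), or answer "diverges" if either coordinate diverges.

(1, 3)

F is separable, so gradient descent decouples: a follows -∂F/∂a, b follows -∂F/∂b.
∂F/∂a = -9(a - 3)(a - 1); at a=0 this is -27, so a increases.
∂F/∂b = 3(b - 3)(b - 1); at b=2 this is -3, so b increases.
a converges to its nearest critical value 1 (a local min of the a-part); b converges to 3. The iterate converges to (1, 3).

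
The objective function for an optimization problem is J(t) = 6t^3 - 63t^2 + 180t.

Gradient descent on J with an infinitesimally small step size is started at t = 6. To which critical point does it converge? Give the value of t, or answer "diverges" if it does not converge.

J'(t) = 18(t - 5)(t - 2), so J'(6) = 72.
Gradient descent moves in the -J' direction, i.e. t is decreasing.
The nearest critical point in that direction is t = 5, where J'' = 54 > 0 (a local minimum). The iterate converges there.

5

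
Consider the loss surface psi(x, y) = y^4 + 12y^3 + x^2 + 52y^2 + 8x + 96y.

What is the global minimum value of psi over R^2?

-80

psi(x,y) separates as P(x) + Q(y), so its minimum is min P + min Q.
P'(x) = 2x + 8 vanishes at x ∈ {-4}; Q'(y) = 4(y + 2)(y + 3)(y + 4) vanishes at y ∈ {-4, -3, -2}.
Local minima of P (where P''>0): P(-4)=-16. Local minima of Q: Q(-4)=-64, Q(-2)=-64.
So the global minimum of psi is P(-4) + Q(-4) = -16 − 64 = -80, attained at (-4, -4).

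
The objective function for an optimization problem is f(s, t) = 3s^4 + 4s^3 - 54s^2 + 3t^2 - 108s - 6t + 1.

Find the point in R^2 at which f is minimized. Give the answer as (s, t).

f(s,t) separates as P(s) + Q(t) + 1, so its minimum is min P + min Q + 1.
P'(s) = 12(s - 3)(s + 1)(s + 3) vanishes at s ∈ {-3, -1, 3}; Q'(t) = 6(t - 1) vanishes at t ∈ {1}.
Local minima of P (where P''>0): P(-3)=-27, P(3)=-459. Local minima of Q: Q(1)=-3.
So the global minimum of f is P(3) + Q(1) + 1 = -459 − 3 + 1 = -461, attained at (3, 1).

(3, 1)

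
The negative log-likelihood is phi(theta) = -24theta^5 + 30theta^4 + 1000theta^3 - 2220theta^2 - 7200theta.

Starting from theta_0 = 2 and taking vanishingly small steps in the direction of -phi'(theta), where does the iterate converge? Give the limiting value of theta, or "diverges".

phi'(theta) = -120(theta - 4)(theta - 3)(theta + 1)(theta + 5), so phi'(2) = -5040.
Gradient descent moves in the -phi' direction, i.e. theta is increasing.
The nearest critical point in that direction is theta = 3, where phi'' = 3840 > 0 (a local minimum). The iterate converges there.

3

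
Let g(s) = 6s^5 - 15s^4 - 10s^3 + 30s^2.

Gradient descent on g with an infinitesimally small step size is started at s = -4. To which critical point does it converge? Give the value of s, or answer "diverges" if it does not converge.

diverges

g'(s) = 30s(s - 2)(s - 1)(s + 1), so g'(-4) = 10800.
Gradient descent moves in the -g' direction, i.e. s is decreasing.
There is no critical point below s=-4, and g' keeps the same sign, so the iterate runs off to −∞.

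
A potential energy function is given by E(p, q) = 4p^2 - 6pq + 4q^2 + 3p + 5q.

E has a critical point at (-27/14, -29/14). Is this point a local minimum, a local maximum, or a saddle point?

local minimum

The Hessian of E is constant: H = [[8, -6], [-6, 8]].
det(H) = 8·8 − (-6)² = 28.
det(H) > 0 and tr(H) = 16 > 0, so H is positive definite and the point is a local minimum.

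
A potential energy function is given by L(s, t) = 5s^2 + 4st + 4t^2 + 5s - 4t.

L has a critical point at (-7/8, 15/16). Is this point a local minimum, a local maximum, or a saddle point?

local minimum

The Hessian of L is constant: H = [[10, 4], [4, 8]].
det(H) = 10·8 − 4² = 64.
det(H) > 0 and tr(H) = 18 > 0, so H is positive definite and the point is a local minimum.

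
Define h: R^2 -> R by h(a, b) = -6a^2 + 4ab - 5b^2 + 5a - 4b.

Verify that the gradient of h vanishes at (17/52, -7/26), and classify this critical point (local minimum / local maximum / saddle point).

local maximum

∇h = (-12a + 4b + 5, 4a - 10b - 4); substituting (17/52, -7/26) gives ∇h = (0, 0), so (17/52, -7/26) is indeed a critical point.
The Hessian of h is constant: H = [[-12, 4], [4, -10]].
det(H) = (-12)·(-10) − 4² = 104.
det(H) > 0 and tr(H) = -22 < 0, so H is negative definite and the point is a local maximum.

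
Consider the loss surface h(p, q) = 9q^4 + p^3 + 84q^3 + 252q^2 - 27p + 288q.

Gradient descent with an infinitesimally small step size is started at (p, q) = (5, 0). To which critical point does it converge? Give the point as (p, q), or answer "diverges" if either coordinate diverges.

(3, -1)

h is separable, so gradient descent decouples: p follows -∂h/∂p, q follows -∂h/∂q.
∂h/∂p = 3(p - 3)(p + 3); at p=5 this is 48, so p decreases.
∂h/∂q = 36(q + 1)(q + 2)(q + 4); at q=0 this is 288, so q decreases.
p converges to its nearest critical value 3 (a local min of the p-part); q converges to -1. The iterate converges to (3, -1).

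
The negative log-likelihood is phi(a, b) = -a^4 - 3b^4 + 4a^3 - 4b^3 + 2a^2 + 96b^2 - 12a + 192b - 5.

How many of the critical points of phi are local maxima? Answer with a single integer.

phi separates as a function of a plus a function of b, so ∇phi=0 decouples.
∂phi/∂a = -4(a - 3)(a - 1)(a + 1) = 0 at a ∈ {-1, 1, 3}; ∂phi/∂b = -12(b - 4)(b + 1)(b + 4) = 0 at b ∈ {-4, -1, 4}.
The Hessian is diagonal: diag(phi_aa, phi_bb). Second derivatives: phi_aa(-1)=-32, phi_aa(1)=16, phi_aa(3)=-32; phi_bb(-4)=-288, phi_bb(-1)=180, phi_bb(4)=-480.
Local maxima occur where both diagonal entries negative: (-1, -4), (-1, 4), (3, -4), (3, 4). Count: 4.

4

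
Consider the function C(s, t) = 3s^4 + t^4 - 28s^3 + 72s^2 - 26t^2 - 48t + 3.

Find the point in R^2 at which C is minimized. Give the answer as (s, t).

(0, 4)

C(s,t) separates as P(s) + Q(t) + 3, so its minimum is min P + min Q + 3.
P'(s) = 12s(s - 4)(s - 3) vanishes at s ∈ {0, 3, 4}; Q'(t) = 4(t - 4)(t + 1)(t + 3) vanishes at t ∈ {-3, -1, 4}.
Local minima of P (where P''>0): P(0)=0, P(4)=128. Local minima of Q: Q(-3)=-9, Q(4)=-352.
So the global minimum of C is P(0) + Q(4) + 3 = 0 − 352 + 3 = -349, attained at (0, 4).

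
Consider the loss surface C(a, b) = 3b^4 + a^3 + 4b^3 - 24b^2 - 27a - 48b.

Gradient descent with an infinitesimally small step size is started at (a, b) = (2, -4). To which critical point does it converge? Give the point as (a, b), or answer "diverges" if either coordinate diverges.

(3, -2)

C is separable, so gradient descent decouples: a follows -∂C/∂a, b follows -∂C/∂b.
∂C/∂a = 3(a - 3)(a + 3); at a=2 this is -15, so a increases.
∂C/∂b = 12(b - 2)(b + 1)(b + 2); at b=-4 this is -432, so b increases.
a converges to its nearest critical value 3 (a local min of the a-part); b converges to -2. The iterate converges to (3, -2).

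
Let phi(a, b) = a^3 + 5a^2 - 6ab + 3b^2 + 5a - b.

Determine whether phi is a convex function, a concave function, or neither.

The term a^3 is cubic, so the Hessian is not constant.
∂²phi/∂a² = 6a + 10, which takes both signs as a varies (negative for sufficiently negative a). A diagonal entry of the Hessian changing sign means the Hessian is neither positive- nor negative-semidefinite on all of R^2.

neither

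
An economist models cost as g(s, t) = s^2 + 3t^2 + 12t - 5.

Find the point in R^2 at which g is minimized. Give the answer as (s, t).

(0, -2)

g(s,t) separates as P(s) + Q(t) − 5, so its minimum is min P + min Q − 5.
P'(s) = 2s vanishes at s ∈ {0}; Q'(t) = 6(t + 2) vanishes at t ∈ {-2}.
Local minima of P (where P''>0): P(0)=0. Local minima of Q: Q(-2)=-12.
So the global minimum of g is P(0) + Q(-2) − 5 = 0 − 12 − 5 = -17, attained at (0, -2).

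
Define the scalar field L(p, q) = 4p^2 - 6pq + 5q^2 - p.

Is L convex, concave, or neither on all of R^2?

convex

L is quadratic, so its Hessian is the constant matrix H = [[8, -6], [-6, 10]].
det(H) = 44, tr(H) = 18.
det(H) > 0 and tr(H) > 0, so H is positive definite everywhere: convex.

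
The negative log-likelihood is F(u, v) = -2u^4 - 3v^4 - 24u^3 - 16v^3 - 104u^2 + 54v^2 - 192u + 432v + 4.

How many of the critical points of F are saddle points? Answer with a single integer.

4

F separates as a function of u plus a function of v, so ∇F=0 decouples.
∂F/∂u = -8(u + 2)(u + 3)(u + 4) = 0 at u ∈ {-4, -3, -2}; ∂F/∂v = -12(v - 3)(v + 3)(v + 4) = 0 at v ∈ {-4, -3, 3}.
The Hessian is diagonal: diag(F_uu, F_vv). Second derivatives: F_uu(-4)=-16, F_uu(-3)=8, F_uu(-2)=-16; F_vv(-4)=-84, F_vv(-3)=72, F_vv(3)=-504.
Saddle points occur where the two diagonal entries have opposite signs: (-4, -3), (-3, -4), (-3, 3), (-2, -3). Count: 4.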